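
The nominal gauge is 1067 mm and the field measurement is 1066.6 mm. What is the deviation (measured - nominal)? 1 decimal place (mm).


Deviation = measured - nominal
Deviation = 1066.6 - 1067
Deviation = -0.4 mm

-0.4


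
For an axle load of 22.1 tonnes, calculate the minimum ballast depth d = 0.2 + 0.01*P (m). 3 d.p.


d = 0.2 + 0.01 * 22.1
d = 0.2 + 0.221
d = 0.421 m

0.421


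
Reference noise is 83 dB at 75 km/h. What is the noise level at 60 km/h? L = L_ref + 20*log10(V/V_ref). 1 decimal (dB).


V/V_ref = 60 / 75 = 0.8
log10(0.8) = -0.09691
20 * -0.09691 = -1.9382
L = 83 + -1.9382 = 81.1 dB

81.1


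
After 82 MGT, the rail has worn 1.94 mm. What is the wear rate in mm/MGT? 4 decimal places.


Wear rate = total wear / cumulative tonnage
Rate = 1.94 / 82
Rate = 0.0237 mm/MGT

0.0237


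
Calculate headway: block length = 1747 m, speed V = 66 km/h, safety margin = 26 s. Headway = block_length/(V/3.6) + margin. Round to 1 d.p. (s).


V = 66 / 3.6 = 18.3333 m/s
Block traversal time = 1747 / 18.3333 = 95.2909 s
Headway = 95.2909 + 26
Headway = 121.3 s

121.3


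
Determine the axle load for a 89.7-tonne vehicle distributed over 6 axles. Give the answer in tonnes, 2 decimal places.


Load per axle = total weight / number of axles
Load = 89.7 / 6
Load = 14.95 tonnes

14.95


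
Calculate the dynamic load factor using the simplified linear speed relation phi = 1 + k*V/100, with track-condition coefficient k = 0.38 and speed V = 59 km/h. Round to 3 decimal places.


phi = 1 + k * V / 100
phi = 1 + 0.38 * 59 / 100
phi = 1 + 0.2242
phi = 1.224

1.224


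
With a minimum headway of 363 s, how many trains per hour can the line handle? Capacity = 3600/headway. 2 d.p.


Capacity = 3600 / headway
Capacity = 3600 / 363
Capacity = 9.92 trains/hour

9.92


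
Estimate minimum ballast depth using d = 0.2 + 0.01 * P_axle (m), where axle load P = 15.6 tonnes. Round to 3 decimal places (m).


d = 0.2 + 0.01 * 15.6
d = 0.2 + 0.156
d = 0.356 m

0.356


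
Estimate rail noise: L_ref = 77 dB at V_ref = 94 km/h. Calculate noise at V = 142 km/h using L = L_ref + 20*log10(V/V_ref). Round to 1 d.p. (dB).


V/V_ref = 142 / 94 = 1.510638
log10(1.510638) = 0.17916
20 * 0.17916 = 3.5832
L = 77 + 3.5832 = 80.6 dB

80.6


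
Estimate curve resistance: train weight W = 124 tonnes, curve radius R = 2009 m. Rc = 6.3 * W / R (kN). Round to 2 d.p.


Rc = 6.3 * W / R
Rc = 6.3 * 124 / 2009
Rc = 781.2 / 2009
Rc = 0.39 kN

0.39


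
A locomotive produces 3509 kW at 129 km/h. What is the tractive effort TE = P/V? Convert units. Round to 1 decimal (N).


Convert: P = 3509 kW = 3509000 W
V = 129 / 3.6 = 35.8333 m/s
TE = 3509000 / 35.8333
TE = 97925.6 N

97925.6


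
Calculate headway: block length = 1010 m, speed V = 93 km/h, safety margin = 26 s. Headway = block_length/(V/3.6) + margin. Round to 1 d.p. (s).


V = 93 / 3.6 = 25.8333 m/s
Block traversal time = 1010 / 25.8333 = 39.0968 s
Headway = 39.0968 + 26
Headway = 65.1 s

65.1


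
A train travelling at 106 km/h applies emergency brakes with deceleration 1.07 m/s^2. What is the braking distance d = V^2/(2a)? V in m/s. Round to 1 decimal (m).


Convert speed: V = 106 / 3.6 = 29.4444 m/s
V^2 = 866.9753
d = 866.9753 / (2 * 1.07)
d = 866.9753 / 2.14
d = 405.1 m

405.1


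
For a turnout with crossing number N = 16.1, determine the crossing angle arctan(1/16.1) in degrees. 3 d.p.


1/N = 1/16.1 = 0.062112
angle = arctan(0.062112) = 0.062032 rad
angle = 0.062032 * 180/pi = 3.554 degrees

3.554


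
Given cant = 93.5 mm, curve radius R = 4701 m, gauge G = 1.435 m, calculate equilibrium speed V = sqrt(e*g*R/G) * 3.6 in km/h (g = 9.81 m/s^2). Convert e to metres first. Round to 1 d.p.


Convert cant: e = 93.5 mm = 0.0935 m
V_ms = sqrt(0.0935 * 9.81 * 4701 / 1.435)
V_ms = sqrt(3004.823509) = 54.8163 m/s
V = 54.8163 * 3.6 = 197.3 km/h

197.3


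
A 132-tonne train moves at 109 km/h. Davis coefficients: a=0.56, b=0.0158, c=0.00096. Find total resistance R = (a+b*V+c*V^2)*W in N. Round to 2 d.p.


b*V = 0.0158 * 109 = 1.7222
c*V^2 = 0.00096 * 11881 = 11.40576
R_per_t = 0.56 + 1.7222 + 11.40576 = 13.68796 N/t
R_total = 13.68796 * 132 = 1806.81 N

1806.81


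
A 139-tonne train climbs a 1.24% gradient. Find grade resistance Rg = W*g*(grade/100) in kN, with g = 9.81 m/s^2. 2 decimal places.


Rg = W * 9.81 * grade / 100
Rg = 139 * 9.81 * 1.24 / 100
Rg = 1363.59 * 0.0124
Rg = 16.91 kN

16.91


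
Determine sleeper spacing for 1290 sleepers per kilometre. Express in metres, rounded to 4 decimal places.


Spacing = 1000 m / number of sleepers
Spacing = 1000 / 1290
Spacing = 0.7752 m

0.7752


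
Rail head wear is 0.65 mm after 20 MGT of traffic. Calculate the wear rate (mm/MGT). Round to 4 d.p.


Wear rate = total wear / cumulative tonnage
Rate = 0.65 / 20
Rate = 0.0325 mm/MGT

0.0325


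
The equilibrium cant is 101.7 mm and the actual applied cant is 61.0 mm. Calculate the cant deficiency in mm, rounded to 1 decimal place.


Cant deficiency = equilibrium cant - actual cant
CD = 101.7 - 61.0
CD = 40.7 mm

40.7


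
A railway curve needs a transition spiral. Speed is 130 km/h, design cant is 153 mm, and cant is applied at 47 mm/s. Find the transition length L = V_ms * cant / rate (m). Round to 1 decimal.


Convert speed: V = 130 / 3.6 = 36.1111 m/s
L = 36.1111 * 153 / 47
L = 5525.0 / 47
L = 117.6 m

117.6


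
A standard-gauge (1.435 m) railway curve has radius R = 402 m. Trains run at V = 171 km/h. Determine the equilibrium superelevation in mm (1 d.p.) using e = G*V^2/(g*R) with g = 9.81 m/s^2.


Convert speed: V = 171 / 3.6 = 47.5 m/s
Apply formula: e = 1.435 * 47.5^2 / (9.81 * 402)
e = 1.435 * 2256.25 / 3943.62
e = 0.821002 m = 821.0 mm

821.0


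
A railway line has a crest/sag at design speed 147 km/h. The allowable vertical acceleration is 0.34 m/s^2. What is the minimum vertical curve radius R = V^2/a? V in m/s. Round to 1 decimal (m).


Convert speed: V = 147 / 3.6 = 40.8333 m/s
V^2 = 1667.3611 m^2/s^2
R_v = 1667.3611 / 0.34
R_v = 4904.0 m

4904.0


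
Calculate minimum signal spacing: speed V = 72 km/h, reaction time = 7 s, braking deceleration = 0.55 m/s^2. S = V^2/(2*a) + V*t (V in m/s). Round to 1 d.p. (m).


V = 72 / 3.6 = 20.0 m/s
Braking distance = 20.0^2 / (2*0.55) = 363.6364 m
Sighting distance = 20.0 * 7 = 140.0 m
S = 363.6364 + 140.0 = 503.6 m

503.6


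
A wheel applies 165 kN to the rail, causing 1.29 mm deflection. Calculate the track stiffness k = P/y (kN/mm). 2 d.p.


Track stiffness k = P / y
k = 165 / 1.29
k = 127.91 kN/mm

127.91


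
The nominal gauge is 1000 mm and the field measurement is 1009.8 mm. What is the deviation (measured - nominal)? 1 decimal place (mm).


Deviation = measured - nominal
Deviation = 1009.8 - 1000
Deviation = 9.8 mm

9.8


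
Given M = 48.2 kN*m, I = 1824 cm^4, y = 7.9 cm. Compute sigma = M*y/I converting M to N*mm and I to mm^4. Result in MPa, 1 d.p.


Convert units:
M = 48.2 kN*m = 48200000 N*mm
y = 7.9 cm = 79 mm
I = 1824 cm^4 = 18240000 mm^4
sigma = 48200000 * 79 / 18240000
sigma = 208.8 MPa

208.8


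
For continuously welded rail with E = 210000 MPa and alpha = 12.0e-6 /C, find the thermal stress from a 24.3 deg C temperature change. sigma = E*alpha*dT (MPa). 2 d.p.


sigma = E * alpha * dT
sigma = 210000 * 12.0e-6 * 24.3
sigma = 2.52 * 24.3
sigma = 61.24 MPa

61.24


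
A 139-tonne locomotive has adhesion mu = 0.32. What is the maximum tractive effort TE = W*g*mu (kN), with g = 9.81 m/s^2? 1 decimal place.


TE_max = W * g * mu
TE_max = 139 * 9.81 * 0.32
TE_max = 1363.59 * 0.32
TE_max = 436.3 kN

436.3


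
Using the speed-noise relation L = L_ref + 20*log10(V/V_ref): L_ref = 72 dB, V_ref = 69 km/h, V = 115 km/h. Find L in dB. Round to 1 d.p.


V/V_ref = 115 / 69 = 1.666667
log10(1.666667) = 0.221849
20 * 0.221849 = 4.437
L = 72 + 4.437 = 76.4 dB

76.4


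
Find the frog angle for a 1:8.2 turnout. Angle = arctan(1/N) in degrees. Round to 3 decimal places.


1/N = 1/8.2 = 0.121951
angle = arctan(0.121951) = 0.121352 rad
angle = 0.121352 * 180/pi = 6.953 degrees

6.953


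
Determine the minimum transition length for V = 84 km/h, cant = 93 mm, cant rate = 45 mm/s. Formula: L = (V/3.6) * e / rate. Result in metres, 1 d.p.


Convert speed: V = 84 / 3.6 = 23.3333 m/s
L = 23.3333 * 93 / 45
L = 2170.0 / 45
L = 48.2 m

48.2


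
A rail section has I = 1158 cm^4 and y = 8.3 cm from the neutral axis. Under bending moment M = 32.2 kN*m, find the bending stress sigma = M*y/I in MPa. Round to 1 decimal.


Convert units:
M = 32.2 kN*m = 32200000 N*mm
y = 8.3 cm = 83 mm
I = 1158 cm^4 = 11580000 mm^4
sigma = 32200000 * 83 / 11580000
sigma = 230.8 MPa

230.8


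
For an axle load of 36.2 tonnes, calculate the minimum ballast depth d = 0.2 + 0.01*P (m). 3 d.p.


d = 0.2 + 0.01 * 36.2
d = 0.2 + 0.362
d = 0.562 m

0.562


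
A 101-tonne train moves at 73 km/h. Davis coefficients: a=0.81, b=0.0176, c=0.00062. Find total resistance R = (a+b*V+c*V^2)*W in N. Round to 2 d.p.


b*V = 0.0176 * 73 = 1.2848
c*V^2 = 0.00062 * 5329 = 3.30398
R_per_t = 0.81 + 1.2848 + 3.30398 = 5.39878 N/t
R_total = 5.39878 * 101 = 545.28 N

545.28


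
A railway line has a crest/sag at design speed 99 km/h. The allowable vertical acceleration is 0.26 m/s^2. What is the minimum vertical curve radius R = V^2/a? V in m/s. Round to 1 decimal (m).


Convert speed: V = 99 / 3.6 = 27.5 m/s
V^2 = 756.25 m^2/s^2
R_v = 756.25 / 0.26
R_v = 2908.7 m

2908.7


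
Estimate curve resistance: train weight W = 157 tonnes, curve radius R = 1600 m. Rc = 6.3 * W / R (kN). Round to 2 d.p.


Rc = 6.3 * W / R
Rc = 6.3 * 157 / 1600
Rc = 989.1 / 1600
Rc = 0.62 kN

0.62


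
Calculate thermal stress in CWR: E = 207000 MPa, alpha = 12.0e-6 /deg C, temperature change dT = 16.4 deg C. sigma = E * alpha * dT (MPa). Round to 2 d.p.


sigma = E * alpha * dT
sigma = 207000 * 12.0e-6 * 16.4
sigma = 2.484 * 16.4
sigma = 40.74 MPa

40.74


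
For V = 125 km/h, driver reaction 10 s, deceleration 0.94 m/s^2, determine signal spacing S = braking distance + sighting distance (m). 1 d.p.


V = 125 / 3.6 = 34.7222 m/s
Braking distance = 34.7222^2 / (2*0.94) = 641.294 m
Sighting distance = 34.7222 * 10 = 347.2222 m
S = 641.294 + 347.2222 = 988.5 m

988.5


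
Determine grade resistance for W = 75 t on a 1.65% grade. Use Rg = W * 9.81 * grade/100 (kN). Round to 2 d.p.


Rg = W * 9.81 * grade / 100
Rg = 75 * 9.81 * 1.65 / 100
Rg = 735.75 * 0.0165
Rg = 12.14 kN

12.14


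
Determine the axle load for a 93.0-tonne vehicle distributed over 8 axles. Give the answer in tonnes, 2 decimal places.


Load per axle = total weight / number of axles
Load = 93.0 / 8
Load = 11.63 tonnes

11.63


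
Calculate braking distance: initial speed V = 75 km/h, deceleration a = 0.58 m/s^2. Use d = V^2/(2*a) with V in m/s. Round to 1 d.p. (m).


Convert speed: V = 75 / 3.6 = 20.8333 m/s
V^2 = 434.0278
d = 434.0278 / (2 * 0.58)
d = 434.0278 / 1.16
d = 374.2 m

374.2


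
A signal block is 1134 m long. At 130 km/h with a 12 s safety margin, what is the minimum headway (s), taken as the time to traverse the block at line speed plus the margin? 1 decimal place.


V = 130 / 3.6 = 36.1111 m/s
Block traversal time = 1134 / 36.1111 = 31.4031 s
Headway = 31.4031 + 12
Headway = 43.4 s

43.4


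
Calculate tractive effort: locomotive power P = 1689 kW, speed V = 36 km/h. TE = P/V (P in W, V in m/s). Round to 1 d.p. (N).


Convert: P = 1689 kW = 1689000 W
V = 36 / 3.6 = 10.0 m/s
TE = 1689000 / 10.0
TE = 168900.0 N

168900.0


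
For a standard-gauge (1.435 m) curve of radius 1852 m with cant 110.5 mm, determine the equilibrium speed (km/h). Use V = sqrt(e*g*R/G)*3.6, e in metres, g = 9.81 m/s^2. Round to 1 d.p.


Convert cant: e = 110.5 mm = 0.1105 m
V_ms = sqrt(0.1105 * 9.81 * 1852 / 1.435)
V_ms = sqrt(1399.008544) = 37.4033 m/s
V = 37.4033 * 3.6 = 134.7 km/h

134.7


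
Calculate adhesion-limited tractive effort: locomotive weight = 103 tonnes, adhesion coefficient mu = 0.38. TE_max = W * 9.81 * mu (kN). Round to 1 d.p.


TE_max = W * g * mu
TE_max = 103 * 9.81 * 0.38
TE_max = 1010.43 * 0.38
TE_max = 384.0 kN

384.0


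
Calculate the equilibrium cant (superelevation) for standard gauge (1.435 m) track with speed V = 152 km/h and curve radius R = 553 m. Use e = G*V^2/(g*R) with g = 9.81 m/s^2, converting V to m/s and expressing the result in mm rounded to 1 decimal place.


Convert speed: V = 152 / 3.6 = 42.2222 m/s
Apply formula: e = 1.435 * 42.2222^2 / (9.81 * 553)
e = 1.435 * 1782.716 / 5424.93
e = 0.471563 m = 471.6 mm

471.6


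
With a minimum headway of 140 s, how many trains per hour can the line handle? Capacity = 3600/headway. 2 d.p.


Capacity = 3600 / headway
Capacity = 3600 / 140
Capacity = 25.71 trains/hour

25.71


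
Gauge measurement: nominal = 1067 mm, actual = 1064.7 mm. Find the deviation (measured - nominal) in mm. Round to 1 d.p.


Deviation = measured - nominal
Deviation = 1064.7 - 1067
Deviation = -2.3 mm

-2.3


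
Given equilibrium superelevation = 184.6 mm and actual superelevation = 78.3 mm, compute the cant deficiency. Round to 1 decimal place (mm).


Cant deficiency = equilibrium cant - actual cant
CD = 184.6 - 78.3
CD = 106.3 mm

106.3


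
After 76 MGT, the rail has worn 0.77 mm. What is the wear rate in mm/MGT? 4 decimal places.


Wear rate = total wear / cumulative tonnage
Rate = 0.77 / 76
Rate = 0.0101 mm/MGT

0.0101


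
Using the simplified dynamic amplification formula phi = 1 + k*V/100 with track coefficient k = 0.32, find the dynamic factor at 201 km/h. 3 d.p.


phi = 1 + k * V / 100
phi = 1 + 0.32 * 201 / 100
phi = 1 + 0.6432
phi = 1.643

1.643


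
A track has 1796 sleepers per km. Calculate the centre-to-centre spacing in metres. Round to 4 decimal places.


Spacing = 1000 m / number of sleepers
Spacing = 1000 / 1796
Spacing = 0.5568 m

0.5568


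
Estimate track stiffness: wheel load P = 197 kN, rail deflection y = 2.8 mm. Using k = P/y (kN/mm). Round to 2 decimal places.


Track stiffness k = P / y
k = 197 / 2.8
k = 70.36 kN/mm

70.36


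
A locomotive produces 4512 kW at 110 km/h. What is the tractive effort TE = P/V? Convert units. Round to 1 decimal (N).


Convert: P = 4512 kW = 4512000 W
V = 110 / 3.6 = 30.5556 m/s
TE = 4512000 / 30.5556
TE = 147665.5 N

147665.5


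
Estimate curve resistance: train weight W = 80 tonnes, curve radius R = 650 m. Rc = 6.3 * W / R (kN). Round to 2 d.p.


Rc = 6.3 * W / R
Rc = 6.3 * 80 / 650
Rc = 504.0 / 650
Rc = 0.78 kN

0.78


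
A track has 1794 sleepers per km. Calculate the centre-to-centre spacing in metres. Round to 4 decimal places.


Spacing = 1000 m / number of sleepers
Spacing = 1000 / 1794
Spacing = 0.5574 m

0.5574


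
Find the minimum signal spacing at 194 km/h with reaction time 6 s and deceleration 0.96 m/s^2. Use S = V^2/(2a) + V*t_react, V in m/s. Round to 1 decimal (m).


V = 194 / 3.6 = 53.8889 m/s
Braking distance = 53.8889^2 / (2*0.96) = 1512.5064 m
Sighting distance = 53.8889 * 6 = 323.3333 m
S = 1512.5064 + 323.3333 = 1835.8 m

1835.8


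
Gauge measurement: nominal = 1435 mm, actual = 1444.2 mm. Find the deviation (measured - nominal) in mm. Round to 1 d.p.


Deviation = measured - nominal
Deviation = 1444.2 - 1435
Deviation = 9.2 mm

9.2


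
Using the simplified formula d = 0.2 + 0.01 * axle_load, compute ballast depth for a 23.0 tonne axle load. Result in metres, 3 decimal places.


d = 0.2 + 0.01 * 23.0
d = 0.2 + 0.23
d = 0.430 m

0.430


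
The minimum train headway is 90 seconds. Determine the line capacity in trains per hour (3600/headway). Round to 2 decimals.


Capacity = 3600 / headway
Capacity = 3600 / 90
Capacity = 40.00 trains/hour

40.00


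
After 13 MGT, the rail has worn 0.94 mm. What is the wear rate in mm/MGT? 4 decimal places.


Wear rate = total wear / cumulative tonnage
Rate = 0.94 / 13
Rate = 0.0723 mm/MGT

0.0723


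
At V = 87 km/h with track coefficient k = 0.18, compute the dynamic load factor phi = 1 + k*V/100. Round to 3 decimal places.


phi = 1 + k * V / 100
phi = 1 + 0.18 * 87 / 100
phi = 1 + 0.1566
phi = 1.157

1.157


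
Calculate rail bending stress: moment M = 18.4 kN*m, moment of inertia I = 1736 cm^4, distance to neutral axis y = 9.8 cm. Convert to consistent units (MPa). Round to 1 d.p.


Convert units:
M = 18.4 kN*m = 18400000 N*mm
y = 9.8 cm = 98 mm
I = 1736 cm^4 = 17360000 mm^4
sigma = 18400000 * 98 / 17360000
sigma = 103.9 MPa

103.9


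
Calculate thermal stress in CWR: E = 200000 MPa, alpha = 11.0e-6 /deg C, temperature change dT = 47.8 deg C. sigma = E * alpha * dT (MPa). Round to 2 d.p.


sigma = E * alpha * dT
sigma = 200000 * 11.0e-6 * 47.8
sigma = 2.2 * 47.8
sigma = 105.16 MPa

105.16


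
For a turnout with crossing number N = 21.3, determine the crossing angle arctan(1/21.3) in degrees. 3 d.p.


1/N = 1/21.3 = 0.046948
angle = arctan(0.046948) = 0.046914 rad
angle = 0.046914 * 180/pi = 2.688 degrees

2.688


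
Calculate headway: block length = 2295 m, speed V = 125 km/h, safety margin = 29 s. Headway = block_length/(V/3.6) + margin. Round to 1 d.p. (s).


V = 125 / 3.6 = 34.7222 m/s
Block traversal time = 2295 / 34.7222 = 66.096 s
Headway = 66.096 + 29
Headway = 95.1 s

95.1


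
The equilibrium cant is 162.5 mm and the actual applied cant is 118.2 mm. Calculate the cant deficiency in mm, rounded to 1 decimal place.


Cant deficiency = equilibrium cant - actual cant
CD = 162.5 - 118.2
CD = 44.3 mm

44.3


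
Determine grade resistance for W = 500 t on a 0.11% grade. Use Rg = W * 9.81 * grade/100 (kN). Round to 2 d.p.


Rg = W * 9.81 * grade / 100
Rg = 500 * 9.81 * 0.11 / 100
Rg = 4905.0 * 0.0011
Rg = 5.40 kN

5.40


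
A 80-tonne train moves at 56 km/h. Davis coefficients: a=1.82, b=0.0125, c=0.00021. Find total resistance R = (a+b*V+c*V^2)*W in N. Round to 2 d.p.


b*V = 0.0125 * 56 = 0.7
c*V^2 = 0.00021 * 3136 = 0.65856
R_per_t = 1.82 + 0.7 + 0.65856 = 3.17856 N/t
R_total = 3.17856 * 80 = 254.28 N

254.28


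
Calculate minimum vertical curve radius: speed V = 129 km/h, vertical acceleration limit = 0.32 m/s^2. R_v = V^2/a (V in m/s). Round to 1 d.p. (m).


Convert speed: V = 129 / 3.6 = 35.8333 m/s
V^2 = 1284.0278 m^2/s^2
R_v = 1284.0278 / 0.32
R_v = 4012.6 m

4012.6


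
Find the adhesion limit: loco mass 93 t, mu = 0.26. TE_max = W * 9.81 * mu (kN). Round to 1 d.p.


TE_max = W * g * mu
TE_max = 93 * 9.81 * 0.26
TE_max = 912.33 * 0.26
TE_max = 237.2 kN

237.2


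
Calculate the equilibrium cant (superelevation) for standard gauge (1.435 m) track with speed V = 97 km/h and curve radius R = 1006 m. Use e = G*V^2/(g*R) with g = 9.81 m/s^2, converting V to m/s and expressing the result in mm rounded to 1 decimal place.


Convert speed: V = 97 / 3.6 = 26.9444 m/s
Apply formula: e = 1.435 * 26.9444^2 / (9.81 * 1006)
e = 1.435 * 726.0031 / 9868.86
e = 0.105566 m = 105.6 mm

105.6


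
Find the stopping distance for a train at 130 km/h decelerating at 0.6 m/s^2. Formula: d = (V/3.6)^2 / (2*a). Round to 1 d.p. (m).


Convert speed: V = 130 / 3.6 = 36.1111 m/s
V^2 = 1304.0123
d = 1304.0123 / (2 * 0.6)
d = 1304.0123 / 1.2
d = 1086.7 m

1086.7


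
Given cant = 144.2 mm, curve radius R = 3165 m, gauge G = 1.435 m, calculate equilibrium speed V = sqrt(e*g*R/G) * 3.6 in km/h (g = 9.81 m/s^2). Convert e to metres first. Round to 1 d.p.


Convert cant: e = 144.2 mm = 0.1442 m
V_ms = sqrt(0.1442 * 9.81 * 3165 / 1.435)
V_ms = sqrt(3120.010683) = 55.8571 m/s
V = 55.8571 * 3.6 = 201.1 km/h

201.1


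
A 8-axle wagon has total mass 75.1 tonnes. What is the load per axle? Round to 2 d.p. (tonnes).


Load per axle = total weight / number of axles
Load = 75.1 / 8
Load = 9.39 tonnes

9.39


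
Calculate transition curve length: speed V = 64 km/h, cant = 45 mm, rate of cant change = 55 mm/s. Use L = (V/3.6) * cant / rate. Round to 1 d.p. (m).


Convert speed: V = 64 / 3.6 = 17.7778 m/s
L = 17.7778 * 45 / 55
L = 800.0 / 55
L = 14.5 m

14.5


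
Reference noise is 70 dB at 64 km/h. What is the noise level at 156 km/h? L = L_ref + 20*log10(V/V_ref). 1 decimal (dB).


V/V_ref = 156 / 64 = 2.4375
log10(2.4375) = 0.386945
20 * 0.386945 = 7.7389
L = 70 + 7.7389 = 77.7 dB

77.7


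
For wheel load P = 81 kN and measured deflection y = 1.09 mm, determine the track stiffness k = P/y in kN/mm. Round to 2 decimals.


Track stiffness k = P / y
k = 81 / 1.09
k = 74.31 kN/mm

74.31


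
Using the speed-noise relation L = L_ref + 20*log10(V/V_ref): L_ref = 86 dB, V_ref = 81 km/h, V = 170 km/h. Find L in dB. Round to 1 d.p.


V/V_ref = 170 / 81 = 2.098765
log10(2.098765) = 0.321964
20 * 0.321964 = 6.4393
L = 86 + 6.4393 = 92.4 dB

92.4


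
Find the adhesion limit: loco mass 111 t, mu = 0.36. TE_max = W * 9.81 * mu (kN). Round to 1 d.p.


TE_max = W * g * mu
TE_max = 111 * 9.81 * 0.36
TE_max = 1088.91 * 0.36
TE_max = 392.0 kN

392.0


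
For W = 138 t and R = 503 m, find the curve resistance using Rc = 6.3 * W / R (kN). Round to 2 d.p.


Rc = 6.3 * W / R
Rc = 6.3 * 138 / 503
Rc = 869.4 / 503
Rc = 1.73 kN

1.73


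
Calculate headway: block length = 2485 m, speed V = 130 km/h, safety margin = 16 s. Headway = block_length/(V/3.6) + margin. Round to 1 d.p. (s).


V = 130 / 3.6 = 36.1111 m/s
Block traversal time = 2485 / 36.1111 = 68.8154 s
Headway = 68.8154 + 16
Headway = 84.8 s

84.8


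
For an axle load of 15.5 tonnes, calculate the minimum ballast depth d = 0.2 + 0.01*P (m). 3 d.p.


d = 0.2 + 0.01 * 15.5
d = 0.2 + 0.155
d = 0.355 m

0.355


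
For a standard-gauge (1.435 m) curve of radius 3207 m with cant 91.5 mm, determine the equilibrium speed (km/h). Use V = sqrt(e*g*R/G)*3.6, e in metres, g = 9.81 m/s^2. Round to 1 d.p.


Convert cant: e = 91.5 mm = 0.0915 m
V_ms = sqrt(0.0915 * 9.81 * 3207 / 1.435)
V_ms = sqrt(2006.028784) = 44.7887 m/s
V = 44.7887 * 3.6 = 161.2 km/h

161.2


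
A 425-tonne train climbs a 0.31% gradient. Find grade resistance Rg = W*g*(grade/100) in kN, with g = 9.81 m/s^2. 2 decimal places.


Rg = W * 9.81 * grade / 100
Rg = 425 * 9.81 * 0.31 / 100
Rg = 4169.25 * 0.0031
Rg = 12.92 kN

12.92


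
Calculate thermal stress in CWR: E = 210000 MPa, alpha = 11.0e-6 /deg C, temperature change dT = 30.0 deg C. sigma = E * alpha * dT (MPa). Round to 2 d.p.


sigma = E * alpha * dT
sigma = 210000 * 11.0e-6 * 30.0
sigma = 2.31 * 30.0
sigma = 69.30 MPa

69.30


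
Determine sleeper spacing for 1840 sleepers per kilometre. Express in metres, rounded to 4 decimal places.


Spacing = 1000 m / number of sleepers
Spacing = 1000 / 1840
Spacing = 0.5435 m

0.5435


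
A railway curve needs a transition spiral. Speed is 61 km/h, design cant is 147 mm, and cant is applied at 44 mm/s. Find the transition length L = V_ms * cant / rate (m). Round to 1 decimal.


Convert speed: V = 61 / 3.6 = 16.9444 m/s
L = 16.9444 * 147 / 44
L = 2490.8333 / 44
L = 56.6 m

56.6


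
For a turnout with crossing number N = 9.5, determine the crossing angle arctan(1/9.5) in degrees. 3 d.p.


1/N = 1/9.5 = 0.105263
angle = arctan(0.105263) = 0.104877 rad
angle = 0.104877 * 180/pi = 6.009 degrees

6.009


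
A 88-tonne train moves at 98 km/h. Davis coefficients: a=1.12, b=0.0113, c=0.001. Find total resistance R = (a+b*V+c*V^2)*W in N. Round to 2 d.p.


b*V = 0.0113 * 98 = 1.1074
c*V^2 = 0.001 * 9604 = 9.604
R_per_t = 1.12 + 1.1074 + 9.604 = 11.8314 N/t
R_total = 11.8314 * 88 = 1041.16 N

1041.16


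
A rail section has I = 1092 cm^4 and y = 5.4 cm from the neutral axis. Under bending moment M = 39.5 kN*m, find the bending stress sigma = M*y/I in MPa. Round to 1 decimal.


Convert units:
M = 39.5 kN*m = 39500000 N*mm
y = 5.4 cm = 54 mm
I = 1092 cm^4 = 10920000 mm^4
sigma = 39500000 * 54 / 10920000
sigma = 195.3 MPa

195.3


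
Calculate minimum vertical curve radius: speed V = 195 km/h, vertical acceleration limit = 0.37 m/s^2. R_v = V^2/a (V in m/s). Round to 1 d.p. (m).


Convert speed: V = 195 / 3.6 = 54.1667 m/s
V^2 = 2934.0278 m^2/s^2
R_v = 2934.0278 / 0.37
R_v = 7929.8 m

7929.8


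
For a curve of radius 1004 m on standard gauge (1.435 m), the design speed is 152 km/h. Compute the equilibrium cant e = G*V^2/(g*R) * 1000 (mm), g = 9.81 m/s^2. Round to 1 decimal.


Convert speed: V = 152 / 3.6 = 42.2222 m/s
Apply formula: e = 1.435 * 42.2222^2 / (9.81 * 1004)
e = 1.435 * 1782.716 / 9849.24
e = 0.259736 m = 259.7 mm

259.7


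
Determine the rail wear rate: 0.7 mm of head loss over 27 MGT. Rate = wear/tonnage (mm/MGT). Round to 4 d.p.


Wear rate = total wear / cumulative tonnage
Rate = 0.7 / 27
Rate = 0.0259 mm/MGT

0.0259


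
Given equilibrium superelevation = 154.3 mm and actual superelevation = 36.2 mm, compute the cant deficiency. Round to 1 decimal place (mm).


Cant deficiency = equilibrium cant - actual cant
CD = 154.3 - 36.2
CD = 118.1 mm

118.1


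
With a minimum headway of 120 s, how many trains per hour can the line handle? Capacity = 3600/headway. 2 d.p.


Capacity = 3600 / headway
Capacity = 3600 / 120
Capacity = 30.00 trains/hour

30.00


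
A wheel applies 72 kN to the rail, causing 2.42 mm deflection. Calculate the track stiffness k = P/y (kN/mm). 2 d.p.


Track stiffness k = P / y
k = 72 / 2.42
k = 29.75 kN/mm

29.75


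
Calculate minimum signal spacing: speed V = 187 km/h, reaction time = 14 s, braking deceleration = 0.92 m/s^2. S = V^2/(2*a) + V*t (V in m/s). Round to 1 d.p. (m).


V = 187 / 3.6 = 51.9444 m/s
Braking distance = 51.9444^2 / (2*0.92) = 1466.4268 m
Sighting distance = 51.9444 * 14 = 727.2222 m
S = 1466.4268 + 727.2222 = 2193.6 m

2193.6


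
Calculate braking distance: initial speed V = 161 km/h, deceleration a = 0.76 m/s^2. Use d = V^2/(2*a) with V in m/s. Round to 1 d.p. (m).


Convert speed: V = 161 / 3.6 = 44.7222 m/s
V^2 = 2000.0772
d = 2000.0772 / (2 * 0.76)
d = 2000.0772 / 1.52
d = 1315.8 m

1315.8


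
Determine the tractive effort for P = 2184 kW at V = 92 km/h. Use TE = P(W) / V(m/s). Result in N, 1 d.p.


Convert: P = 2184 kW = 2184000 W
V = 92 / 3.6 = 25.5556 m/s
TE = 2184000 / 25.5556
TE = 85460.9 N

85460.9


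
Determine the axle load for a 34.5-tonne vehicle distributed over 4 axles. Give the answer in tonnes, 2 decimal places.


Load per axle = total weight / number of axles
Load = 34.5 / 4
Load = 8.63 tonnes

8.63


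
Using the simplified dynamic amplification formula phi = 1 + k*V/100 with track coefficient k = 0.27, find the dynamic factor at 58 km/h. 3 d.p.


phi = 1 + k * V / 100
phi = 1 + 0.27 * 58 / 100
phi = 1 + 0.1566
phi = 1.157

1.157


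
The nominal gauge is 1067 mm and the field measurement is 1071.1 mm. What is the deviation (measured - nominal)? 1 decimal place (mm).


Deviation = measured - nominal
Deviation = 1071.1 - 1067
Deviation = 4.1 mm

4.1


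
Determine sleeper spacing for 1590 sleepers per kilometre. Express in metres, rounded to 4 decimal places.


Spacing = 1000 m / number of sleepers
Spacing = 1000 / 1590
Spacing = 0.6289 m

0.6289


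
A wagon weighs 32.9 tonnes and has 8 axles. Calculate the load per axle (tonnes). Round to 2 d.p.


Load per axle = total weight / number of axles
Load = 32.9 / 8
Load = 4.11 tonnes

4.11


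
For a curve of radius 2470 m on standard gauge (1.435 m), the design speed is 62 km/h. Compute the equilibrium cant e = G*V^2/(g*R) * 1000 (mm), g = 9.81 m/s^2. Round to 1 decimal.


Convert speed: V = 62 / 3.6 = 17.2222 m/s
Apply formula: e = 1.435 * 17.2222^2 / (9.81 * 2470)
e = 1.435 * 296.6049 / 24230.7
e = 0.017566 m = 17.6 mm

17.6


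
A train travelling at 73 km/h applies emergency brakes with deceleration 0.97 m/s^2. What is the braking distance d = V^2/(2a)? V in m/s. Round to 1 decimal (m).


Convert speed: V = 73 / 3.6 = 20.2778 m/s
V^2 = 411.1883
d = 411.1883 / (2 * 0.97)
d = 411.1883 / 1.94
d = 212.0 m

212.0


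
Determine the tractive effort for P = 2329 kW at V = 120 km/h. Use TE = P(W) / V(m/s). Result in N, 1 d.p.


Convert: P = 2329 kW = 2329000 W
V = 120 / 3.6 = 33.3333 m/s
TE = 2329000 / 33.3333
TE = 69870.0 N

69870.0


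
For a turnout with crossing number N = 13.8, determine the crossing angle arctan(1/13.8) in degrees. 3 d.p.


1/N = 1/13.8 = 0.072464
angle = arctan(0.072464) = 0.072337 rad
angle = 0.072337 * 180/pi = 4.145 degrees

4.145


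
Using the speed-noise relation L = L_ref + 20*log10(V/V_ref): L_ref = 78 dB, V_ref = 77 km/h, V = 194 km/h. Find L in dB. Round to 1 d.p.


V/V_ref = 194 / 77 = 2.519481
log10(2.519481) = 0.401311
20 * 0.401311 = 8.0262
L = 78 + 8.0262 = 86.0 dB

86.0


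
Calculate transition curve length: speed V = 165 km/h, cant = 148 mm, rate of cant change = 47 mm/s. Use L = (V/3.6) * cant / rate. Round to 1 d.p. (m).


Convert speed: V = 165 / 3.6 = 45.8333 m/s
L = 45.8333 * 148 / 47
L = 6783.3333 / 47
L = 144.3 m

144.3


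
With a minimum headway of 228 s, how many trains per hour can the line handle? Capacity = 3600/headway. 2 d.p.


Capacity = 3600 / headway
Capacity = 3600 / 228
Capacity = 15.79 trains/hour

15.79


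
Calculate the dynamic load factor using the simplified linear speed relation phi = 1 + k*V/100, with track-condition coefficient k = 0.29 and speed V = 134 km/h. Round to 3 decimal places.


phi = 1 + k * V / 100
phi = 1 + 0.29 * 134 / 100
phi = 1 + 0.3886
phi = 1.389

1.389


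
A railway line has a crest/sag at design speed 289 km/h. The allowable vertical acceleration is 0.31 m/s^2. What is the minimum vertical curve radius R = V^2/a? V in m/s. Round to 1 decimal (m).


Convert speed: V = 289 / 3.6 = 80.2778 m/s
V^2 = 6444.5216 m^2/s^2
R_v = 6444.5216 / 0.31
R_v = 20788.8 m

20788.8


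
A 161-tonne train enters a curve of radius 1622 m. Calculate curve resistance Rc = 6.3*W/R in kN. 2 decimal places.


Rc = 6.3 * W / R
Rc = 6.3 * 161 / 1622
Rc = 1014.3 / 1622
Rc = 0.63 kN

0.63


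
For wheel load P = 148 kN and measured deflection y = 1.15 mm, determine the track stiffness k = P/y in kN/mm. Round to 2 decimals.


Track stiffness k = P / y
k = 148 / 1.15
k = 128.70 kN/mm

128.70


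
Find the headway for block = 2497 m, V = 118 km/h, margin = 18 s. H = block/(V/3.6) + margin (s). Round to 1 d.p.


V = 118 / 3.6 = 32.7778 m/s
Block traversal time = 2497 / 32.7778 = 76.1797 s
Headway = 76.1797 + 18
Headway = 94.2 s

94.2


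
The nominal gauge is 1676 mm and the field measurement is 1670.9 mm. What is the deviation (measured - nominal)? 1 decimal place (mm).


Deviation = measured - nominal
Deviation = 1670.9 - 1676
Deviation = -5.1 mm

-5.1


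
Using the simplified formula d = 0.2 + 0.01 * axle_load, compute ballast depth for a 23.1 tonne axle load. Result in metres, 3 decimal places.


d = 0.2 + 0.01 * 23.1
d = 0.2 + 0.231
d = 0.431 m

0.431


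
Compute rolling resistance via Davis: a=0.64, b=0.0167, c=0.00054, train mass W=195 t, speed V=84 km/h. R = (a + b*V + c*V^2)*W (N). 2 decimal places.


b*V = 0.0167 * 84 = 1.4028
c*V^2 = 0.00054 * 7056 = 3.81024
R_per_t = 0.64 + 1.4028 + 3.81024 = 5.85304 N/t
R_total = 5.85304 * 195 = 1141.34 N

1141.34


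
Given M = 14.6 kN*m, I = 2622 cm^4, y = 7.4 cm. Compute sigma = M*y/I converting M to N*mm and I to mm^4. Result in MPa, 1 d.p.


Convert units:
M = 14.6 kN*m = 14600000 N*mm
y = 7.4 cm = 74 mm
I = 2622 cm^4 = 26220000 mm^4
sigma = 14600000 * 74 / 26220000
sigma = 41.2 MPa

41.2


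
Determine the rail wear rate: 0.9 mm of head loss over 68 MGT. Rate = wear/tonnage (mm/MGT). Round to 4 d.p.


Wear rate = total wear / cumulative tonnage
Rate = 0.9 / 68
Rate = 0.0132 mm/MGT

0.0132


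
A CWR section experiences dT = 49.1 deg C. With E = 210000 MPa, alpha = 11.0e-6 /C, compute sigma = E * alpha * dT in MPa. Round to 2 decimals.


sigma = E * alpha * dT
sigma = 210000 * 11.0e-6 * 49.1
sigma = 2.31 * 49.1
sigma = 113.42 MPa

113.42


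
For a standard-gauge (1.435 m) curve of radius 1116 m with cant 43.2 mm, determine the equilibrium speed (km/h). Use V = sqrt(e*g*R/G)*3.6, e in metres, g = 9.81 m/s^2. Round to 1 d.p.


Convert cant: e = 43.2 mm = 0.0432 m
V_ms = sqrt(0.0432 * 9.81 * 1116 / 1.435)
V_ms = sqrt(329.583186) = 18.1544 m/s
V = 18.1544 * 3.6 = 65.4 km/h

65.4


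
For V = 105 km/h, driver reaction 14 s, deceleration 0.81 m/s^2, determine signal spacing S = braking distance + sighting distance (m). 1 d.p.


V = 105 / 3.6 = 29.1667 m/s
Braking distance = 29.1667^2 / (2*0.81) = 525.12 m
Sighting distance = 29.1667 * 14 = 408.3333 m
S = 525.12 + 408.3333 = 933.5 m

933.5


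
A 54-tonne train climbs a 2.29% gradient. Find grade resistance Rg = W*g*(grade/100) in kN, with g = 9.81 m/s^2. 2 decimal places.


Rg = W * 9.81 * grade / 100
Rg = 54 * 9.81 * 2.29 / 100
Rg = 529.74 * 0.0229
Rg = 12.13 kN

12.13


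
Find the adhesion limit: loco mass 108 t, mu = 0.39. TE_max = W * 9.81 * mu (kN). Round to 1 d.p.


TE_max = W * g * mu
TE_max = 108 * 9.81 * 0.39
TE_max = 1059.48 * 0.39
TE_max = 413.2 kN

413.2


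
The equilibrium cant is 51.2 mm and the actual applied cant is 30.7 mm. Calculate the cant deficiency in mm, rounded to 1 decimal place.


Cant deficiency = equilibrium cant - actual cant
CD = 51.2 - 30.7
CD = 20.5 mm

20.5


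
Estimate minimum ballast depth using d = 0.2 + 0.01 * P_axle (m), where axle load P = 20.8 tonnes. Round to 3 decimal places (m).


d = 0.2 + 0.01 * 20.8
d = 0.2 + 0.208
d = 0.408 m

0.408


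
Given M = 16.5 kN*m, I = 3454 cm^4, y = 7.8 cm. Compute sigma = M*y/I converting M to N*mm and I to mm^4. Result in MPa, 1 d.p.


Convert units:
M = 16.5 kN*m = 16500000 N*mm
y = 7.8 cm = 78 mm
I = 3454 cm^4 = 34540000 mm^4
sigma = 16500000 * 78 / 34540000
sigma = 37.3 MPa

37.3


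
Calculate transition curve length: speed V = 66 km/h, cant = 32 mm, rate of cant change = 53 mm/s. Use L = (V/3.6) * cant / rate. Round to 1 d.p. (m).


Convert speed: V = 66 / 3.6 = 18.3333 m/s
L = 18.3333 * 32 / 53
L = 586.6667 / 53
L = 11.1 m

11.1


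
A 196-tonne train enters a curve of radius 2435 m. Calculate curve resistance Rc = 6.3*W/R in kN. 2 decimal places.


Rc = 6.3 * W / R
Rc = 6.3 * 196 / 2435
Rc = 1234.8 / 2435
Rc = 0.51 kN

0.51


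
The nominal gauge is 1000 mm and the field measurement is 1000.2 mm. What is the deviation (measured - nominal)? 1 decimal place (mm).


Deviation = measured - nominal
Deviation = 1000.2 - 1000
Deviation = 0.2 mm

0.2


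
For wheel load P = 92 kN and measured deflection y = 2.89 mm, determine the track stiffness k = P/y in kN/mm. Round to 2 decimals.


Track stiffness k = P / y
k = 92 / 2.89
k = 31.83 kN/mm

31.83


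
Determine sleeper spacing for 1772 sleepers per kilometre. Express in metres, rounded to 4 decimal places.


Spacing = 1000 m / number of sleepers
Spacing = 1000 / 1772
Spacing = 0.5643 m

0.5643


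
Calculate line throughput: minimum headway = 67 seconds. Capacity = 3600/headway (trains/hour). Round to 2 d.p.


Capacity = 3600 / headway
Capacity = 3600 / 67
Capacity = 53.73 trains/hour

53.73


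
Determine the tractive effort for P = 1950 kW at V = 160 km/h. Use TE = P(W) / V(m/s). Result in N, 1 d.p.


Convert: P = 1950 kW = 1950000 W
V = 160 / 3.6 = 44.4444 m/s
TE = 1950000 / 44.4444
TE = 43875.0 N

43875.0


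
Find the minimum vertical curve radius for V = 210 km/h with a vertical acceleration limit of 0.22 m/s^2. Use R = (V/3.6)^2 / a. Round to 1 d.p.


Convert speed: V = 210 / 3.6 = 58.3333 m/s
V^2 = 3402.7778 m^2/s^2
R_v = 3402.7778 / 0.22
R_v = 15467.2 m

15467.2


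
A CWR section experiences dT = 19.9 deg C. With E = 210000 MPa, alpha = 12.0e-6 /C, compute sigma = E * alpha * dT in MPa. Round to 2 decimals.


sigma = E * alpha * dT
sigma = 210000 * 12.0e-6 * 19.9
sigma = 2.52 * 19.9
sigma = 50.15 MPa

50.15


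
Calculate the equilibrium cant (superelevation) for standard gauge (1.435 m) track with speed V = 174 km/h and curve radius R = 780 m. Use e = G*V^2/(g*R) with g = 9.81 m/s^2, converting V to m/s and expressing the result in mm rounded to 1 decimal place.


Convert speed: V = 174 / 3.6 = 48.3333 m/s
Apply formula: e = 1.435 * 48.3333^2 / (9.81 * 780)
e = 1.435 * 2336.1111 / 7651.8
e = 0.438109 m = 438.1 mm

438.1


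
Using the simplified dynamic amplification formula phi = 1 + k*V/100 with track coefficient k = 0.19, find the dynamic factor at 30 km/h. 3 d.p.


phi = 1 + k * V / 100
phi = 1 + 0.19 * 30 / 100
phi = 1 + 0.057
phi = 1.057

1.057


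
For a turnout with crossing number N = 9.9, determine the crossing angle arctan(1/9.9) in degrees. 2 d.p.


1/N = 1/9.9 = 0.10101
angle = arctan(0.10101) = 0.100669 rad
angle = 0.100669 * 180/pi = 5.77 degrees

5.77


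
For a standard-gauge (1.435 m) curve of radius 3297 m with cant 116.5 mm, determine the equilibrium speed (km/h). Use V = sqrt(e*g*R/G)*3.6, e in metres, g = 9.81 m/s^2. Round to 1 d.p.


Convert cant: e = 116.5 mm = 0.1165 m
V_ms = sqrt(0.1165 * 9.81 * 3297 / 1.435)
V_ms = sqrt(2625.802024) = 51.2426 m/s
V = 51.2426 * 3.6 = 184.5 km/h

184.5


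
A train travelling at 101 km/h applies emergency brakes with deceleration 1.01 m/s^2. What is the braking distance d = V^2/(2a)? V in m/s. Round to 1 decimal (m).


Convert speed: V = 101 / 3.6 = 28.0556 m/s
V^2 = 787.1142
d = 787.1142 / (2 * 1.01)
d = 787.1142 / 2.02
d = 389.7 m

389.7


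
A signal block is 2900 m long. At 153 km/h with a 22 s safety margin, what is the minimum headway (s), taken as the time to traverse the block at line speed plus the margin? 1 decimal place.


V = 153 / 3.6 = 42.5 m/s
Block traversal time = 2900 / 42.5 = 68.2353 s
Headway = 68.2353 + 22
Headway = 90.2 s

90.2


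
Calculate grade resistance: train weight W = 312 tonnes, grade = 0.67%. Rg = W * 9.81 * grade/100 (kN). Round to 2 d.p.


Rg = W * 9.81 * grade / 100
Rg = 312 * 9.81 * 0.67 / 100
Rg = 3060.72 * 0.0067
Rg = 20.51 kN

20.51


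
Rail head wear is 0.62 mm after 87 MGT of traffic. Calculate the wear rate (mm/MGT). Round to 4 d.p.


Wear rate = total wear / cumulative tonnage
Rate = 0.62 / 87
Rate = 0.0071 mm/MGT

0.0071


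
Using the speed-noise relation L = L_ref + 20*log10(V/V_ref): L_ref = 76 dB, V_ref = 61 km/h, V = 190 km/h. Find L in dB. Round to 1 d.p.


V/V_ref = 190 / 61 = 3.114754
log10(3.114754) = 0.493424
20 * 0.493424 = 9.8685
L = 76 + 9.8685 = 85.9 dB

85.9


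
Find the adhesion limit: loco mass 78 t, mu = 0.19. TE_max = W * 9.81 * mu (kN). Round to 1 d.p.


TE_max = W * g * mu
TE_max = 78 * 9.81 * 0.19
TE_max = 765.18 * 0.19
TE_max = 145.4 kN

145.4


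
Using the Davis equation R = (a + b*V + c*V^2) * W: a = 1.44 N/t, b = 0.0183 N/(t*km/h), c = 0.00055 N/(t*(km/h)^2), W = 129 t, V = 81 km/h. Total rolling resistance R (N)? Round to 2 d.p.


b*V = 0.0183 * 81 = 1.4823
c*V^2 = 0.00055 * 6561 = 3.60855
R_per_t = 1.44 + 1.4823 + 3.60855 = 6.53085 N/t
R_total = 6.53085 * 129 = 842.48 N

842.48


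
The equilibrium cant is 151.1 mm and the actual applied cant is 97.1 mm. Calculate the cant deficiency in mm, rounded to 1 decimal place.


Cant deficiency = equilibrium cant - actual cant
CD = 151.1 - 97.1
CD = 54.0 mm

54.0


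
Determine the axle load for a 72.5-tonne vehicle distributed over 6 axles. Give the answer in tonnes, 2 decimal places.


Load per axle = total weight / number of axles
Load = 72.5 / 6
Load = 12.08 tonnes

12.08


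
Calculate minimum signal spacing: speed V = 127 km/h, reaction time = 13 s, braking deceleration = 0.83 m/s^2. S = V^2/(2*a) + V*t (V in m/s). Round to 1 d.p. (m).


V = 127 / 3.6 = 35.2778 m/s
Braking distance = 35.2778^2 / (2*0.83) = 749.7118 m
Sighting distance = 35.2778 * 13 = 458.6111 m
S = 749.7118 + 458.6111 = 1208.3 m

1208.3
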